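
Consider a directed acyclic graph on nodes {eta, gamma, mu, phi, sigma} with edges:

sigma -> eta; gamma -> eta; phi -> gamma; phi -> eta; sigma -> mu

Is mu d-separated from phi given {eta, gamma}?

We examine all 2 paths between mu and phi:
  1. mu ← sigma → eta ← phi — sigma:fork[open]; eta:collider[open] ⇒ active
  2. mu ← sigma → eta ← gamma ← phi — sigma:fork[open]; eta:collider[open]; gamma:chain[blocks] ⇒ blocked
At least one path is unblocked, so d-separation fails.

No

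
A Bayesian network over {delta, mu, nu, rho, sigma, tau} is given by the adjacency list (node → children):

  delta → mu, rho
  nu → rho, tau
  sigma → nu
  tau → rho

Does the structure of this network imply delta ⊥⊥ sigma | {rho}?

No — delta and sigma are not d-separated given {rho}.

2 paths connect delta and sigma; each must be blocked for d-separation to hold:
  1. delta → rho ← nu ← sigma — rho:collider[open]; nu:chain[open] ⇒ active
  2. delta → rho ← tau ← nu ← sigma — rho:collider[open]; tau:chain[open]; nu:chain[open] ⇒ active
Since the path delta → rho ← nu ← sigma is active, delta and sigma are not d-separated given {rho}.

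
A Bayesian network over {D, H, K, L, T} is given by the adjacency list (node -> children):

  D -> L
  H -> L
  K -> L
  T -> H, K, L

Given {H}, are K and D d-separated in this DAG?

Enumerating the 3 paths from K to D and testing each for blocking by {H}:
  1. K → L ← D — L:collider[blocks] ⇒ blocked
  2. K ← T → H → L ← D — T:fork[open]; H:chain[blocks]; L:collider[blocks] ⇒ blocked
  3. K ← T → L ← D — T:fork[open]; L:collider[blocks] ⇒ blocked
All paths are blocked; K ⊥ D | {H} holds.

Yes — K and D are d-separated given {H}.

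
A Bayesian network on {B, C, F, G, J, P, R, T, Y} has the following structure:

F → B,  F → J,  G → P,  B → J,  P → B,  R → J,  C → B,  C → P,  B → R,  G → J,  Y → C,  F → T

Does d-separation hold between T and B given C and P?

No

Enumerating the 5 paths from T to B and testing each for blocking by {C, P}:
  1. T ← F → J ← G → P ← C → B — F:fork[open]; J:collider[blocks]; G:fork[open]; P:collider[open]; C:fork[blocks] ⇒ blocked
  2. T ← F → J ← G → P → B — F:fork[open]; J:collider[blocks]; G:fork[open]; P:chain[blocks] ⇒ blocked
  3. T ← F → J ← B — F:fork[open]; J:collider[blocks] ⇒ blocked
  4. T ← F → J ← R ← B — F:fork[open]; J:collider[blocks]; R:chain[open] ⇒ blocked
  5. T ← F → B — F:fork[open] ⇒ active
Since the path T ← F → B is active, T and B are not d-separated given {C, P}.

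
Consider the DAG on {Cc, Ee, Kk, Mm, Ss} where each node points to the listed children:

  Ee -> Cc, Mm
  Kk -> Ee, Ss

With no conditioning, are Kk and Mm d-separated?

Only one path connects Kk and Mm:
Path 1: Kk → Ee → Mm
  Ee is a chain and Ee is not conditioned on — no node blocks this path, so it is active.
At least one path is unblocked, so d-separation fails.

No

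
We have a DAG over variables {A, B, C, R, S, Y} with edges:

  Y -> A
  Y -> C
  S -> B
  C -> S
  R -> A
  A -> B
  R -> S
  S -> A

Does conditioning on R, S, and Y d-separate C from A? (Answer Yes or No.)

There are 4 undirected paths between C and A; checking each against the conditioning set {R, S, Y}:
Path 1: C → S ← R → A
  R is a fork here and R is conditioned on, so the path is blocked at R.
Path 2: C → S → B ← A
  S is a chain here and S is conditioned on, so the path is blocked at S.
Path 3: C → S → A
  S is a chain here and S is conditioned on, so the path is blocked at S.
Path 4: C ← Y → A
  Y is a fork here and Y is conditioned on, so the path is blocked at Y.
All paths are blocked; C ⊥ A | {R, S, Y} holds.

Yes — C and A are d-separated given {R, S, Y}.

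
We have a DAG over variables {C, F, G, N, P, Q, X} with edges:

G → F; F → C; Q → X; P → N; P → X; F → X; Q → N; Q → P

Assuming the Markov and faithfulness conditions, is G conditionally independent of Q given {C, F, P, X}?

Yes

We examine all 3 paths between G and Q:
Path 1: G → F → X ← P ← Q
  F is a chain here and F is conditioned on, so the path is blocked at F.
Path 2: G → F → X ← P → N ← Q
  F is a chain here and F is conditioned on, so the path is blocked at F.
Path 3: G → F → X ← Q
  F is a chain here and F is conditioned on, so the path is blocked at F.
Every path is blocked, so G and Q are d-separated given {C, F, P, X}.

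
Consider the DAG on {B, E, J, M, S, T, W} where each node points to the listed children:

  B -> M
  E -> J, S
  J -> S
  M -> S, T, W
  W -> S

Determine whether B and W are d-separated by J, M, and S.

Enumerating the 2 paths from B to W and testing each for blocking by {J, M, S}:
Path 1: B → M → S ← W
  M is a chain here and M is conditioned on, so the path is blocked at M.
Path 2: B → M → W
  M is a chain here and M is conditioned on, so the path is blocked at M.
Every path is blocked, so B and W are d-separated given {J, M, S}.

Yes — B and W are d-separated given {J, M, S}.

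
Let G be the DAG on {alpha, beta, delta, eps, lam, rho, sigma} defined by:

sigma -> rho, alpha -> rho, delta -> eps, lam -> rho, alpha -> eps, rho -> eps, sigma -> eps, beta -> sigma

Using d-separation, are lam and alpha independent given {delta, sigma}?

Yes

There are 3 undirected paths between lam and alpha; checking each against the conditioning set {delta, sigma}:
Path 1: lam → rho ← sigma → eps ← alpha
  rho is a collider here and neither rho nor any of its descendants is conditioned on, so the collider stays closed — the path is blocked at rho.
Path 2: lam → rho → eps ← alpha
  eps is a collider here and neither eps nor any of its descendants is conditioned on, so the collider stays closed — the path is blocked at eps.
Path 3: lam → rho ← alpha
  rho is a collider here and neither rho nor any of its descendants is conditioned on, so the collider stays closed — the path is blocked at rho.
All paths are blocked; lam ⊥ alpha | {delta, sigma} holds.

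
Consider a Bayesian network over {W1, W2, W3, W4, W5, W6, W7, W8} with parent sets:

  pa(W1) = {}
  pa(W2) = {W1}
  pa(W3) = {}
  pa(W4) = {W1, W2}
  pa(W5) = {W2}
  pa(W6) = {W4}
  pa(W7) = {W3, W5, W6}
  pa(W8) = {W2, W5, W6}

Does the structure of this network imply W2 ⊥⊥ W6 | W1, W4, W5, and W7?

6 paths connect W2 and W6; each must be blocked for d-separation to hold:
Path 1: W2 → W8 ← W6
  W8 is a collider here and neither W8 nor any of its descendants is conditioned on, so the collider stays closed — the path is blocked at W8.
Path 2: W2 → W8 ← W5 → W7 ← W6
  W8 is a collider here and neither W8 nor any of its descendants is conditioned on, so the collider stays closed — the path is blocked at W8.
Path 3: W2 → W5 → W8 ← W6
  W5 is a chain here and W5 is conditioned on, so the path is blocked at W5.
Path 4: W2 → W5 → W7 ← W6
  W5 is a chain here and W5 is conditioned on, so the path is blocked at W5.
Path 5: W2 → W4 → W6
  W4 is a chain here and W4 is conditioned on, so the path is blocked at W4.
Path 6: W2 ← W1 → W4 → W6
  W1 is a fork here and W1 is conditioned on, so the path is blocked at W1.
All paths are blocked; W2 ⊥ W6 | {W1, W4, W5, W7} holds.

Yes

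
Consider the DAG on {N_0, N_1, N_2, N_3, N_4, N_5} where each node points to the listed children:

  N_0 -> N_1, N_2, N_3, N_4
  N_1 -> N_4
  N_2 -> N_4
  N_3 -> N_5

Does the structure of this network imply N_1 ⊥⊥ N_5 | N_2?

3 paths connect N_1 and N_5; each must be blocked for d-separation to hold:
  1. N_1 → N_4 ← N_2 ← N_0 → N_3 → N_5 — N_4:collider[blocks]; N_2:chain[blocks]; N_0:fork[open]; N_3:chain[open] ⇒ blocked
  2. N_1 → N_4 ← N_0 → N_3 → N_5 — N_4:collider[blocks]; N_0:fork[open]; N_3:chain[open] ⇒ blocked
  3. N_1 ← N_0 → N_3 → N_5 — N_0:fork[open]; N_3:chain[open] ⇒ active
At least one path is unblocked, so d-separation fails.

No — N_1 and N_5 are not d-separated given {N_2}.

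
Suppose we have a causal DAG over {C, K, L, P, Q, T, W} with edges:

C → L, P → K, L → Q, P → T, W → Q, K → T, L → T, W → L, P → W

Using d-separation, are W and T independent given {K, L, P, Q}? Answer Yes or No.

We examine all 4 paths between W and T:
  1. W → Q ← L → T — Q:collider[open]; L:fork[blocks] ⇒ blocked
  2. W ← P → T — P:fork[blocks] ⇒ blocked
  3. W ← P → K → T — P:fork[blocks]; K:chain[blocks] ⇒ blocked
  4. W → L → T — L:chain[blocks] ⇒ blocked
Since every path is blocked, d-separation holds.

Yes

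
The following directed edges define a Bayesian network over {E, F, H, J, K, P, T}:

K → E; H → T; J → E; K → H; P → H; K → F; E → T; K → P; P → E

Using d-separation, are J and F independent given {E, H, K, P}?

There are 5 undirected paths between J and F; checking each against the conditioning set {E, H, K, P}:
Path 1: J → E → T ← H ← P ← K → F
  E is a chain here and E is conditioned on, so the path is blocked at E.
Path 2: J → E → T ← H ← K → F
  E is a chain here and E is conditioned on, so the path is blocked at E.
Path 3: J → E ← P → H ← K → F
  P is a fork here and P is conditioned on, so the path is blocked at P.
Path 4: J → E ← P ← K → F
  P is a chain here and P is conditioned on, so the path is blocked at P.
Path 5: J → E ← K → F
  K is a fork here and K is conditioned on, so the path is blocked at K.
Every path is blocked, so J and F are d-separated given {E, H, K, P}.

Yes — J and F are d-separated given {E, H, K, P}.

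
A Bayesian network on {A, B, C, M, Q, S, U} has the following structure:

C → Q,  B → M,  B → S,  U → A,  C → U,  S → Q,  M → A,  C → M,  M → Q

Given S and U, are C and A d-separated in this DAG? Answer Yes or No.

4 paths connect C and A; each must be blocked for d-separation to hold:
Path 1: C → Q ← S ← B → M → A
  Q is a collider here and neither Q nor any of its descendants is conditioned on, so the collider stays closed — the path is blocked at Q.
Path 2: C → Q ← M → A
  Q is a collider here and neither Q nor any of its descendants is conditioned on, so the collider stays closed — the path is blocked at Q.
Path 3: C → U → A
  U is a chain here and U is conditioned on, so the path is blocked at U.
Path 4: C → M → A
  M is a chain and M is not conditioned on — no node blocks this path, so it is active.
At least one path is unblocked, so d-separation fails.

No — C and A are not d-separated given {S, U}.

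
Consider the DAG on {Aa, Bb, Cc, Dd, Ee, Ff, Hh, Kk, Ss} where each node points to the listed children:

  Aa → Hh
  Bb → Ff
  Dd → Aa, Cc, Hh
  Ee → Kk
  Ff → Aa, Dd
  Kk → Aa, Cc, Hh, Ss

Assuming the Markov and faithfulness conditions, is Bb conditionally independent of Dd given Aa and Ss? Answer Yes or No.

6 paths connect Bb and Dd; each must be blocked for d-separation to hold:
Path 1: Bb → Ff → Dd
  Ff is a chain and Ff is not conditioned on — no node blocks this path, so it is active.
Path 2: Bb → Ff → Aa ← Kk → Hh ← Dd
  Hh is a collider here and neither Hh nor any of its descendants is conditioned on, so the collider stays closed — the path is blocked at Hh.
Path 3: Bb → Ff → Aa ← Kk → Cc ← Dd
  Cc is a collider here and neither Cc nor any of its descendants is conditioned on, so the collider stays closed — the path is blocked at Cc.
Path 4: Bb → Ff → Aa → Hh ← Kk → Cc ← Dd
  Aa is a chain here and Aa is conditioned on, so the path is blocked at Aa.
Path 5: Bb → Ff → Aa → Hh ← Dd
  Aa is a chain here and Aa is conditioned on, so the path is blocked at Aa.
Path 6: Bb → Ff → Aa ← Dd
  Ff is a chain and Ff is not conditioned on; Aa is a collider and Aa is conditioned on, which opens it — no node blocks this path, so it is active.
Because an active path exists, Bb and Dd are not d-separated.

No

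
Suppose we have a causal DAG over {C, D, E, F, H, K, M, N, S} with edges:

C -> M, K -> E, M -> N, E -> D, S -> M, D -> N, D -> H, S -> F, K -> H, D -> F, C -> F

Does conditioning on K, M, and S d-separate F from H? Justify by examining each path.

There are 6 undirected paths between F and H; checking each against the conditioning set {K, M, S}:
  1. F ← D → H — D:fork[open] ⇒ active
  2. F ← D ← E ← K → H — D:chain[open]; E:chain[open]; K:fork[blocks] ⇒ blocked
  3. F ← C → M → N ← D → H — C:fork[open]; M:chain[blocks]; N:collider[blocks]; D:fork[open] ⇒ blocked
  4. F ← C → M → N ← D ← E ← K → H — C:fork[open]; M:chain[blocks]; N:collider[blocks]; D:chain[open]; E:chain[open]; K:fork[blocks] ⇒ blocked
  5. F ← S → M → N ← D → H — S:fork[blocks]; M:chain[blocks]; N:collider[blocks]; D:fork[open] ⇒ blocked
  6. F ← S → M → N ← D ← E ← K → H — S:fork[blocks]; M:chain[blocks]; N:collider[blocks]; D:chain[open]; E:chain[open]; K:fork[blocks] ⇒ blocked
Because an active path exists, F and H are not d-separated.

No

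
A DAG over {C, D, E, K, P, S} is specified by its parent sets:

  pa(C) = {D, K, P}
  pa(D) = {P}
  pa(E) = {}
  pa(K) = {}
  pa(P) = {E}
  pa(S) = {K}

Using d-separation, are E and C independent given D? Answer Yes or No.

We examine all 2 paths between E and C:
Path 1: E → P → D → C
  D is a chain here and D is conditioned on, so the path is blocked at D.
Path 2: E → P → C
  P is a chain and P is not conditioned on — no node blocks this path, so it is active.
At least one path is unblocked, so d-separation fails.

No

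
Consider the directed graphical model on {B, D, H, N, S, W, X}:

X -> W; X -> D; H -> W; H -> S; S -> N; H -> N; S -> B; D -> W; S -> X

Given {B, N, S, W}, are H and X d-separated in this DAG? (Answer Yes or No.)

No

There are 4 undirected paths between H and X; checking each against the conditioning set {B, N, S, W}:
  1. H → N ← S → X — N:collider[open]; S:fork[blocks] ⇒ blocked
  2. H → S → X — S:chain[blocks] ⇒ blocked
  3. H → W ← X — W:collider[open] ⇒ active
  4. H → W ← D ← X — W:collider[open]; D:chain[open] ⇒ active
Because an active path exists, H and X are not d-separated.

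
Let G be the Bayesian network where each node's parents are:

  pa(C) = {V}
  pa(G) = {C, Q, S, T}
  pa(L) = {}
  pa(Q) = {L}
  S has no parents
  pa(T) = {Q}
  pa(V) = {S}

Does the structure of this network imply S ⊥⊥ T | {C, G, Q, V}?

No — S and T are not d-separated given {C, G, Q, V}.

There are 4 undirected paths between S and T; checking each against the conditioning set {C, G, Q, V}:
Path 1: S → G ← T
  G is a collider and G is conditioned on, which opens it — no node blocks this path, so it is active.
Path 2: S → G ← Q → T
  Q is a fork here and Q is conditioned on, so the path is blocked at Q.
Path 3: S → V → C → G ← T
  V is a chain here and V is conditioned on, so the path is blocked at V.
Path 4: S → V → C → G ← Q → T
  V is a chain here and V is conditioned on, so the path is blocked at V.
Since the path S → G ← T is active, S and T are not d-separated given {C, G, Q, V}.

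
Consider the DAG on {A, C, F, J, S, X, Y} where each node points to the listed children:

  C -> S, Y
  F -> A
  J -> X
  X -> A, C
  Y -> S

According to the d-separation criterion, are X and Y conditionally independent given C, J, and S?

There are 2 undirected paths between X and Y; checking each against the conditioning set {C, J, S}:
  1. X → C → S ← Y — C:chain[blocks]; S:collider[open] ⇒ blocked
  2. X → C → Y — C:chain[blocks] ⇒ blocked
Every path is blocked, so X and Y are d-separated given {C, J, S}.

Yes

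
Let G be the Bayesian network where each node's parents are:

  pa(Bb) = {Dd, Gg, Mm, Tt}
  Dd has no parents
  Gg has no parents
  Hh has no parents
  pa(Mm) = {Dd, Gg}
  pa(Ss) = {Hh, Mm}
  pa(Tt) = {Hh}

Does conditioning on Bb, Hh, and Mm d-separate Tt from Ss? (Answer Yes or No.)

There are 4 undirected paths between Tt and Ss; checking each against the conditioning set {Bb, Hh, Mm}:
Path 1: Tt ← Hh → Ss
  Hh is a fork here and Hh is conditioned on, so the path is blocked at Hh.
Path 2: Tt → Bb ← Mm → Ss
  Mm is a fork here and Mm is conditioned on, so the path is blocked at Mm.
Path 3: Tt → Bb ← Dd → Mm → Ss
  Mm is a chain here and Mm is conditioned on, so the path is blocked at Mm.
Path 4: Tt → Bb ← Gg → Mm → Ss
  Mm is a chain here and Mm is conditioned on, so the path is blocked at Mm.
Since every path is blocked, d-separation holds.

Yes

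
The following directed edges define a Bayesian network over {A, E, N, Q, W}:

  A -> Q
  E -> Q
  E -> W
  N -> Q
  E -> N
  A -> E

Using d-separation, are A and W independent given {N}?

No — A and W are not d-separated given {N}.

We examine all 3 paths between A and W:
Path 1: A → E → W
  E is a chain and E is not conditioned on — no node blocks this path, so it is active.
Path 2: A → Q ← E → W
  Q is a collider here and neither Q nor any of its descendants is conditioned on, so the collider stays closed — the path is blocked at Q.
Path 3: A → Q ← N ← E → W
  Q is a collider here and neither Q nor any of its descendants is conditioned on, so the collider stays closed — the path is blocked at Q.
Because an active path exists, A and W are not d-separated.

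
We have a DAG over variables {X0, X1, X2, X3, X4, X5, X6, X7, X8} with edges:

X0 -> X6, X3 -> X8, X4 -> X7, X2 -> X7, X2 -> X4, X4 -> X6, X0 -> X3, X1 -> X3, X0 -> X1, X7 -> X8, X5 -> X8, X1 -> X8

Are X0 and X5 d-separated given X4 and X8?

No

There are 6 undirected paths between X0 and X5; checking each against the conditioning set {X4, X8}:
Path 1: X0 → X3 ← X1 → X8 ← X5
  X3 is a collider and its descendant X8 is conditioned on, which opens it; X1 is a fork and X1 is not conditioned on; X8 is a collider and X8 is conditioned on, which opens it — no node blocks this path, so it is active.
Path 2: X0 → X3 → X8 ← X5
  X3 is a chain and X3 is not conditioned on; X8 is a collider and X8 is conditioned on, which opens it — no node blocks this path, so it is active.
Path 3: X0 → X6 ← X4 ← X2 → X7 → X8 ← X5
  X6 is a collider here and neither X6 nor any of its descendants is conditioned on, so the collider stays closed — the path is blocked at X6.
Path 4: X0 → X6 ← X4 → X7 → X8 ← X5
  X6 is a collider here and neither X6 nor any of its descendants is conditioned on, so the collider stays closed — the path is blocked at X6.
Path 5: X0 → X1 → X3 → X8 ← X5
  X1 is a chain and X1 is not conditioned on; X3 is a chain and X3 is not conditioned on; X8 is a collider and X8 is conditioned on, which opens it — no node blocks this path, so it is active.
Path 6: X0 → X1 → X8 ← X5
  X1 is a chain and X1 is not conditioned on; X8 is a collider and X8 is conditioned on, which opens it — no node blocks this path, so it is active.
Because an active path exists, X0 and X5 are not d-separated.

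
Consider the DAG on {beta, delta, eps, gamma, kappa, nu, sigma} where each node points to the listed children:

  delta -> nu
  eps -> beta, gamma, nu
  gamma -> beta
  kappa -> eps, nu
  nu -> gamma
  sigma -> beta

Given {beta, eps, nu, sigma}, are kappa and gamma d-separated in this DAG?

Yes

There are 6 undirected paths between kappa and gamma; checking each against the conditioning set {beta, eps, nu, sigma}:
Path 1: kappa → eps → beta ← gamma
  eps is a chain here and eps is conditioned on, so the path is blocked at eps.
Path 2: kappa → eps → gamma
  eps is a chain here and eps is conditioned on, so the path is blocked at eps.
Path 3: kappa → eps → nu → gamma
  eps is a chain here and eps is conditioned on, so the path is blocked at eps.
Path 4: kappa → nu ← eps → beta ← gamma
  eps is a fork here and eps is conditioned on, so the path is blocked at eps.
Path 5: kappa → nu ← eps → gamma
  eps is a fork here and eps is conditioned on, so the path is blocked at eps.
Path 6: kappa → nu → gamma
  nu is a chain here and nu is conditioned on, so the path is blocked at nu.
All paths are blocked; kappa ⊥ gamma | {beta, eps, nu, sigma} holds.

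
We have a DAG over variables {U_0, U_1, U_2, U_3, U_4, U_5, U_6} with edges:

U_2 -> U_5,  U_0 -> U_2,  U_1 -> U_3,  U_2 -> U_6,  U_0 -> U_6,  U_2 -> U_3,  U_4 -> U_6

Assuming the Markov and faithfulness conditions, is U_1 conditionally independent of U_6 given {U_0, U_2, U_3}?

Yes

There are 2 undirected paths between U_1 and U_6; checking each against the conditioning set {U_0, U_2, U_3}:
Path 1: U_1 → U_3 ← U_2 → U_6
  U_2 is a fork here and U_2 is conditioned on, so the path is blocked at U_2.
Path 2: U_1 → U_3 ← U_2 ← U_0 → U_6
  U_2 is a chain here and U_2 is conditioned on, so the path is blocked at U_2.
All paths are blocked; U_1 ⊥ U_6 | {U_0, U_2, U_3} holds.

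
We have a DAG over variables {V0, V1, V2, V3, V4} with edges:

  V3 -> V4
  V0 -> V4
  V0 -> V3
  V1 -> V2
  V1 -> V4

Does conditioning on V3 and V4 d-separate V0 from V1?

We examine all 2 paths between V0 and V1:
  1. V0 → V3 → V4 ← V1 — V3:chain[blocks]; V4:collider[open] ⇒ blocked
  2. V0 → V4 ← V1 — V4:collider[open] ⇒ active
Since the path V0 → V4 ← V1 is active, V0 and V1 are not d-separated given {V3, V4}.

No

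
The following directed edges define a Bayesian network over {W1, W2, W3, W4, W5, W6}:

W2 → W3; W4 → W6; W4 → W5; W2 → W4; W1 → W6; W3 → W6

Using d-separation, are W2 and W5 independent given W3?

2 paths connect W2 and W5; each must be blocked for d-separation to hold:
  1. W2 → W4 → W5 — W4:chain[open] ⇒ active
  2. W2 → W3 → W6 ← W4 → W5 — W3:chain[blocks]; W6:collider[blocks]; W4:fork[open] ⇒ blocked
At least one path is unblocked, so d-separation fails.

No — W2 and W5 are not d-separated given {W3}.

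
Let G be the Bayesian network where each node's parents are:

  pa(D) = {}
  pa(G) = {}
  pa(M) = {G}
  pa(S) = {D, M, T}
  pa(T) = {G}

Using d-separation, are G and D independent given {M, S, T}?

Yes

There are 2 undirected paths between G and D; checking each against the conditioning set {M, S, T}:
Path 1: G → T → S ← D
  T is a chain here and T is conditioned on, so the path is blocked at T.
Path 2: G → M → S ← D
  M is a chain here and M is conditioned on, so the path is blocked at M.
Every path is blocked, so G and D are d-separated given {M, S, T}.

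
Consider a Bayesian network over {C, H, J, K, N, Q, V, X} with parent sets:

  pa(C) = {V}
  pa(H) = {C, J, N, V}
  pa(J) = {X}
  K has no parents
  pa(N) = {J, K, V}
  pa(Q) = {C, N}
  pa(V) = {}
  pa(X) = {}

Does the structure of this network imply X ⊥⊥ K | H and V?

No

There are 6 undirected paths between X and K; checking each against the conditioning set {H, V}:
Path 1: X → J → H ← C → Q ← N ← K
  Q is a collider here and neither Q nor any of its descendants is conditioned on, so the collider stays closed — the path is blocked at Q.
Path 2: X → J → H ← C ← V → N ← K
  V is a fork here and V is conditioned on, so the path is blocked at V.
Path 3: X → J → H ← V → C → Q ← N ← K
  V is a fork here and V is conditioned on, so the path is blocked at V.
Path 4: X → J → H ← V → N ← K
  V is a fork here and V is conditioned on, so the path is blocked at V.
Path 5: X → J → H ← N ← K
  J is a chain and J is not conditioned on; H is a collider and H is conditioned on, which opens it; N is a chain and N is not conditioned on — no node blocks this path, so it is active.
Path 6: X → J → N ← K
  J is a chain and J is not conditioned on; N is a collider and its descendant H is conditioned on, which opens it — no node blocks this path, so it is active.
Since the path X → J → H ← N ← K is active, X and K are not d-separated given {H, V}.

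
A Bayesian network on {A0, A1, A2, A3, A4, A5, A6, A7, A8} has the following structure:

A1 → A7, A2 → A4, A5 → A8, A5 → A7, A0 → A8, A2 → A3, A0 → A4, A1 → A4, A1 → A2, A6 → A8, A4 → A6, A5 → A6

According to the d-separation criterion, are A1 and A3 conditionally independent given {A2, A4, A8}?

6 paths connect A1 and A3; each must be blocked for d-separation to hold:
Path 1: A1 → A7 ← A5 → A6 ← A4 ← A2 → A3
  A7 is a collider here and neither A7 nor any of its descendants is conditioned on, so the collider stays closed — the path is blocked at A7.
Path 2: A1 → A7 ← A5 → A6 → A8 ← A0 → A4 ← A2 → A3
  A7 is a collider here and neither A7 nor any of its descendants is conditioned on, so the collider stays closed — the path is blocked at A7.
Path 3: A1 → A7 ← A5 → A8 ← A6 ← A4 ← A2 → A3
  A7 is a collider here and neither A7 nor any of its descendants is conditioned on, so the collider stays closed — the path is blocked at A7.
Path 4: A1 → A7 ← A5 → A8 ← A0 → A4 ← A2 → A3
  A7 is a collider here and neither A7 nor any of its descendants is conditioned on, so the collider stays closed — the path is blocked at A7.
Path 5: A1 → A4 ← A2 → A3
  A2 is a fork here and A2 is conditioned on, so the path is blocked at A2.
Path 6: A1 → A2 → A3
  A2 is a chain here and A2 is conditioned on, so the path is blocked at A2.
All paths are blocked; A1 ⊥ A3 | {A2, A4, A8} holds.

Yes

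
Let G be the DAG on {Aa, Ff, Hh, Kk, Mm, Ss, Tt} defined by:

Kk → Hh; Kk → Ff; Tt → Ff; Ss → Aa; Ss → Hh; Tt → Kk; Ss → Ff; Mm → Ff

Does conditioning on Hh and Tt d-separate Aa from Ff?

There are 3 undirected paths between Aa and Ff; checking each against the conditioning set {Hh, Tt}:
  1. Aa ← Ss → Hh ← Kk → Ff — Ss:fork[open]; Hh:collider[open]; Kk:fork[open] ⇒ active
  2. Aa ← Ss → Hh ← Kk ← Tt → Ff — Ss:fork[open]; Hh:collider[open]; Kk:chain[open]; Tt:fork[blocks] ⇒ blocked
  3. Aa ← Ss → Ff — Ss:fork[open] ⇒ active
Since the path Aa ← Ss → Hh ← Kk → Ff is active, Aa and Ff are not d-separated given {Hh, Tt}.

No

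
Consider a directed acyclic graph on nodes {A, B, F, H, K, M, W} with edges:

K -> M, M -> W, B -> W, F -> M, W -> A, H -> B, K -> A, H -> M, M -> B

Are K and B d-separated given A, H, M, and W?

Yes

We examine all 6 paths between K and B:
  1. K → M → W ← B — M:chain[blocks]; W:collider[open] ⇒ blocked
  2. K → M → B — M:chain[blocks] ⇒ blocked
  3. K → M ← H → B — M:collider[open]; H:fork[blocks] ⇒ blocked
  4. K → A ← W ← M → B — A:collider[open]; W:chain[blocks]; M:fork[blocks] ⇒ blocked
  5. K → A ← W ← M ← H → B — A:collider[open]; W:chain[blocks]; M:chain[blocks]; H:fork[blocks] ⇒ blocked
  6. K → A ← W ← B — A:collider[open]; W:chain[blocks] ⇒ blocked
Since every path is blocked, d-separation holds.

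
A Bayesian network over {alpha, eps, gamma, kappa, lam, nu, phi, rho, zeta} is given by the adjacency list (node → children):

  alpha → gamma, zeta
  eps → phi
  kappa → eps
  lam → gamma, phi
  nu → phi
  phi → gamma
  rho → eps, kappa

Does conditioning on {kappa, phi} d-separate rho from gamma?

4 paths connect rho and gamma; each must be blocked for d-separation to hold:
  1. rho → eps → phi ← lam → gamma — eps:chain[open]; phi:collider[open]; lam:fork[open] ⇒ active
  2. rho → eps → phi → gamma — eps:chain[open]; phi:chain[blocks] ⇒ blocked
  3. rho → kappa → eps → phi ← lam → gamma — kappa:chain[blocks]; eps:chain[open]; phi:collider[open]; lam:fork[open] ⇒ blocked
  4. rho → kappa → eps → phi → gamma — kappa:chain[blocks]; eps:chain[open]; phi:chain[blocks] ⇒ blocked
Because an active path exists, rho and gamma are not d-separated.

No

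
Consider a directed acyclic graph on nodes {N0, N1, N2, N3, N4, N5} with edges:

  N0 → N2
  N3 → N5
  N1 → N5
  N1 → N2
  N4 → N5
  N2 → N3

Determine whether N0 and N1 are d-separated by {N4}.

Yes

There are 2 undirected paths between N0 and N1; checking each against the conditioning set {N4}:
Path 1: N0 → N2 ← N1
  N2 is a collider here and neither N2 nor any of its descendants is conditioned on, so the collider stays closed — the path is blocked at N2.
Path 2: N0 → N2 → N3 → N5 ← N1
  N5 is a collider here and neither N5 nor any of its descendants is conditioned on, so the collider stays closed — the path is blocked at N5.
All paths are blocked; N0 ⊥ N1 | {N4} holds.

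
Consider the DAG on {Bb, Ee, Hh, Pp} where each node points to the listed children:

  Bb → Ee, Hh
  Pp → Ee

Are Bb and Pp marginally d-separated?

The only undirected path from Bb to Pp is:
  1. Bb → Ee ← Pp — Ee:collider[blocks] ⇒ blocked
Since every path is blocked, d-separation holds.

Yes — Bb and Pp are d-separated given ∅.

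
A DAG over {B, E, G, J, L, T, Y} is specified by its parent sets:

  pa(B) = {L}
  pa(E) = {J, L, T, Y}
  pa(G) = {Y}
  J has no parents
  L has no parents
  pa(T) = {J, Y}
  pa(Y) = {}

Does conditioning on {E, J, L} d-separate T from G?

No

3 paths connect T and G; each must be blocked for d-separation to hold:
Path 1: T ← Y → G
  Y is a fork and Y is not conditioned on — no node blocks this path, so it is active.
Path 2: T ← J → E ← Y → G
  J is a fork here and J is conditioned on, so the path is blocked at J.
Path 3: T → E ← Y → G
  E is a collider and E is conditioned on, which opens it; Y is a fork and Y is not conditioned on — no node blocks this path, so it is active.
Since the path T ← Y → G is active, T and G are not d-separated given {E, J, L}.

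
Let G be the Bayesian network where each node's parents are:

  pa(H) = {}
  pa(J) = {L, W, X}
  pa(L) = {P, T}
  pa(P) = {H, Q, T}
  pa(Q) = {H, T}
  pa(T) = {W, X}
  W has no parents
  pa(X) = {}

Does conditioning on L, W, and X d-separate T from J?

Yes — T and J are d-separated given {L, W, X}.

We examine all 6 paths between T and J:
Path 1: T ← W → J
  W is a fork here and W is conditioned on, so the path is blocked at W.
Path 2: T → L → J
  L is a chain here and L is conditioned on, so the path is blocked at L.
Path 3: T ← X → J
  X is a fork here and X is conditioned on, so the path is blocked at X.
Path 4: T → Q ← H → P → L → J
  L is a chain here and L is conditioned on, so the path is blocked at L.
Path 5: T → Q → P → L → J
  L is a chain here and L is conditioned on, so the path is blocked at L.
Path 6: T → P → L → J
  L is a chain here and L is conditioned on, so the path is blocked at L.
Every path is blocked, so T and J are d-separated given {L, W, X}.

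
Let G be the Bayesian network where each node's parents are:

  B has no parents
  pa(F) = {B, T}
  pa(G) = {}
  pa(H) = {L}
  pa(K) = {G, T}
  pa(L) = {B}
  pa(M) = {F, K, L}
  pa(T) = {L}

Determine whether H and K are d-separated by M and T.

There are 6 undirected paths between H and K; checking each against the conditioning set {M, T}:
Path 1: H ← L ← B → F ← T → K
  T is a fork here and T is conditioned on, so the path is blocked at T.
Path 2: H ← L ← B → F → M ← K
  L is a chain and L is not conditioned on; B is a fork and B is not conditioned on; F is a chain and F is not conditioned on; M is a collider and M is conditioned on, which opens it — no node blocks this path, so it is active.
Path 3: H ← L → T → K
  T is a chain here and T is conditioned on, so the path is blocked at T.
Path 4: H ← L → T → F → M ← K
  T is a chain here and T is conditioned on, so the path is blocked at T.
Path 5: H ← L → M ← K
  L is a fork and L is not conditioned on; M is a collider and M is conditioned on, which opens it — no node blocks this path, so it is active.
Path 6: H ← L → M ← F ← T → K
  T is a fork here and T is conditioned on, so the path is blocked at T.
At least one path is unblocked, so d-separation fails.

No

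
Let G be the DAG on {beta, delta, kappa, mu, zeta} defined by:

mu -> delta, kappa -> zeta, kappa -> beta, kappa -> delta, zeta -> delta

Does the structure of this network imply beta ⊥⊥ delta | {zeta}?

No

We examine all 2 paths between beta and delta:
Path 1: beta ← kappa → zeta → delta
  zeta is a chain here and zeta is conditioned on, so the path is blocked at zeta.
Path 2: beta ← kappa → delta
  kappa is a fork and kappa is not conditioned on — no node blocks this path, so it is active.
At least one path is unblocked, so d-separation fails.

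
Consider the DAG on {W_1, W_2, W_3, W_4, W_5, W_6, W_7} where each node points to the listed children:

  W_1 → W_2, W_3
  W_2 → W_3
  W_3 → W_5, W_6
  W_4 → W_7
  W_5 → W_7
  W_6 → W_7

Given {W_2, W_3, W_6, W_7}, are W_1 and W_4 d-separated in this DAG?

Yes

There are 4 undirected paths between W_1 and W_4; checking each against the conditioning set {W_2, W_3, W_6, W_7}:
Path 1: W_1 → W_3 → W_6 → W_7 ← W_4
  W_3 is a chain here and W_3 is conditioned on, so the path is blocked at W_3.
Path 2: W_1 → W_3 → W_5 → W_7 ← W_4
  W_3 is a chain here and W_3 is conditioned on, so the path is blocked at W_3.
Path 3: W_1 → W_2 → W_3 → W_6 → W_7 ← W_4
  W_2 is a chain here and W_2 is conditioned on, so the path is blocked at W_2.
Path 4: W_1 → W_2 → W_3 → W_5 → W_7 ← W_4
  W_2 is a chain here and W_2 is conditioned on, so the path is blocked at W_2.
All paths are blocked; W_1 ⊥ W_4 | {W_2, W_3, W_6, W_7} holds.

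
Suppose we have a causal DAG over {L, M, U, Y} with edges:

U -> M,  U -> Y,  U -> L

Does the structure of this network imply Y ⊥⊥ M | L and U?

Only one path connects Y and M:
Path 1: Y ← U → M
  U is a fork here and U is conditioned on, so the path is blocked at U.
All paths are blocked; Y ⊥ M | {L, U} holds.

Yes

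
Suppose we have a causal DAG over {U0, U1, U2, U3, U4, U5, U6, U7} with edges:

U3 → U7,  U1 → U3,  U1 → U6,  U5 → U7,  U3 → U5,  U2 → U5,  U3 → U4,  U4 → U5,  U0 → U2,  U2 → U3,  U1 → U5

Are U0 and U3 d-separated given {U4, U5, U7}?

We examine all 5 paths between U0 and U3:
Path 1: U0 → U2 → U3
  U2 is a chain and U2 is not conditioned on — no node blocks this path, so it is active.
Path 2: U0 → U2 → U5 ← U3
  U2 is a chain and U2 is not conditioned on; U5 is a collider and U5 is conditioned on, which opens it — no node blocks this path, so it is active.
Path 3: U0 → U2 → U5 → U7 ← U3
  U5 is a chain here and U5 is conditioned on, so the path is blocked at U5.
Path 4: U0 → U2 → U5 ← U1 → U3
  U2 is a chain and U2 is not conditioned on; U5 is a collider and U5 is conditioned on, which opens it; U1 is a fork and U1 is not conditioned on — no node blocks this path, so it is active.
Path 5: U0 → U2 → U5 ← U4 ← U3
  U4 is a chain here and U4 is conditioned on, so the path is blocked at U4.
At least one path is unblocked, so d-separation fails.

No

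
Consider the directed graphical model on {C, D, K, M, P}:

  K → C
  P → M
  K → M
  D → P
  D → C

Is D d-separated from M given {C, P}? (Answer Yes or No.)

No — D and M are not d-separated given {C, P}.

Enumerating the 2 paths from D to M and testing each for blocking by {C, P}:
Path 1: D → C ← K → M
  C is a collider and C is conditioned on, which opens it; K is a fork and K is not conditioned on — no node blocks this path, so it is active.
Path 2: D → P → M
  P is a chain here and P is conditioned on, so the path is blocked at P.
At least one path is unblocked, so d-separation fails.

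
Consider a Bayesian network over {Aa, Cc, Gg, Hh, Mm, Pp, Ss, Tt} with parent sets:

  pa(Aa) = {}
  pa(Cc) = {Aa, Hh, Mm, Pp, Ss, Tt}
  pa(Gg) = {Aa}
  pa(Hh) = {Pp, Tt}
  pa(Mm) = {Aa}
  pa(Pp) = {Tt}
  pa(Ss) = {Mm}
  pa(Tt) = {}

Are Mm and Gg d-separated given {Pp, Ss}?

There are 3 undirected paths between Mm and Gg; checking each against the conditioning set {Pp, Ss}:
Path 1: Mm → Cc ← Aa → Gg
  Cc is a collider here and neither Cc nor any of its descendants is conditioned on, so the collider stays closed — the path is blocked at Cc.
Path 2: Mm → Ss → Cc ← Aa → Gg
  Ss is a chain here and Ss is conditioned on, so the path is blocked at Ss.
Path 3: Mm ← Aa → Gg
  Aa is a fork and Aa is not conditioned on — no node blocks this path, so it is active.
Since the path Mm ← Aa → Gg is active, Mm and Gg are not d-separated given {Pp, Ss}.

No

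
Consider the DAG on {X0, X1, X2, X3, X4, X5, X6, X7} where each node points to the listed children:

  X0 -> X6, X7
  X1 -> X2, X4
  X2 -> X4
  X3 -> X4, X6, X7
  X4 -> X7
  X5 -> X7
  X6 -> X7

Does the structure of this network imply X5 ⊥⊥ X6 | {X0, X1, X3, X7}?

No

There are 4 undirected paths between X5 and X6; checking each against the conditioning set {X0, X1, X3, X7}:
Path 1: X5 → X7 ← X3 → X6
  X3 is a fork here and X3 is conditioned on, so the path is blocked at X3.
Path 2: X5 → X7 ← X4 ← X3 → X6
  X3 is a fork here and X3 is conditioned on, so the path is blocked at X3.
Path 3: X5 → X7 ← X0 → X6
  X0 is a fork here and X0 is conditioned on, so the path is blocked at X0.
Path 4: X5 → X7 ← X6
  X7 is a collider and X7 is conditioned on, which opens it — no node blocks this path, so it is active.
Since the path X5 → X7 ← X6 is active, X5 and X6 are not d-separated given {X0, X1, X3, X7}.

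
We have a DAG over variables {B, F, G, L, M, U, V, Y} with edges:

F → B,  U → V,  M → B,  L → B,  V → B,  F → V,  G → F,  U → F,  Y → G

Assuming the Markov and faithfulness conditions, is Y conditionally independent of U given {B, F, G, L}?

Yes

Enumerating the 3 paths from Y to U and testing each for blocking by {B, F, G, L}:
Path 1: Y → G → F → V ← U
  G is a chain here and G is conditioned on, so the path is blocked at G.
Path 2: Y → G → F ← U
  G is a chain here and G is conditioned on, so the path is blocked at G.
Path 3: Y → G → F → B ← V ← U
  G is a chain here and G is conditioned on, so the path is blocked at G.
Since every path is blocked, d-separation holds.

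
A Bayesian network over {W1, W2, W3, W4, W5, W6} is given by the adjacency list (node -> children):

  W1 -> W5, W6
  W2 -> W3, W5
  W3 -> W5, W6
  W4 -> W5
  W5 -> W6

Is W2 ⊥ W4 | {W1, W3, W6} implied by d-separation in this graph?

No

4 paths connect W2 and W4; each must be blocked for d-separation to hold:
  1. W2 → W3 → W6 ← W1 → W5 ← W4 — W3:chain[blocks]; W6:collider[open]; W1:fork[blocks]; W5:collider[open] ⇒ blocked
  2. W2 → W3 → W6 ← W5 ← W4 — W3:chain[blocks]; W6:collider[open]; W5:chain[open] ⇒ blocked
  3. W2 → W3 → W5 ← W4 — W3:chain[blocks]; W5:collider[open] ⇒ blocked
  4. W2 → W5 ← W4 — W5:collider[open] ⇒ active
Since the path W2 → W5 ← W4 is active, W2 and W4 are not d-separated given {W1, W3, W6}.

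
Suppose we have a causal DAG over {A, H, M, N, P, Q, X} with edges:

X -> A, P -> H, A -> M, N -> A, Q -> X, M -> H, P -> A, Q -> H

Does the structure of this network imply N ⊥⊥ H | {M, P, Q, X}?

There are 3 undirected paths between N and H; checking each against the conditioning set {M, P, Q, X}:
  1. N → A ← P → H — A:collider[open]; P:fork[blocks] ⇒ blocked
  2. N → A → M → H — A:chain[open]; M:chain[blocks] ⇒ blocked
  3. N → A ← X ← Q → H — A:collider[open]; X:chain[blocks]; Q:fork[blocks] ⇒ blocked
Every path is blocked, so N and H are d-separated given {M, P, Q, X}.

Yes — N and H are d-separated given {M, P, Q, X}.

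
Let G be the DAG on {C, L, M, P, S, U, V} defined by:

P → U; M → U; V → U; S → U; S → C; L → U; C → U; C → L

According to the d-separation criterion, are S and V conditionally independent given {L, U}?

There are 3 undirected paths between S and V; checking each against the conditioning set {L, U}:
Path 1: S → C → U ← V
  C is a chain and C is not conditioned on; U is a collider and U is conditioned on, which opens it — no node blocks this path, so it is active.
Path 2: S → C → L → U ← V
  L is a chain here and L is conditioned on, so the path is blocked at L.
Path 3: S → U ← V
  U is a collider and U is conditioned on, which opens it — no node blocks this path, so it is active.
Since the path S → C → U ← V is active, S and V are not d-separated given {L, U}.

No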